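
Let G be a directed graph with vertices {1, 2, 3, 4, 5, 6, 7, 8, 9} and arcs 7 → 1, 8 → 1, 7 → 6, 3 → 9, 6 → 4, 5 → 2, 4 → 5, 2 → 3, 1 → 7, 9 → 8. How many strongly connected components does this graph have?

1

{1, 2, 3, 4, 5, 6, 7, 8, 9} are all mutually reachable — one SCC of size 9.
That gives 1 strongly connected component.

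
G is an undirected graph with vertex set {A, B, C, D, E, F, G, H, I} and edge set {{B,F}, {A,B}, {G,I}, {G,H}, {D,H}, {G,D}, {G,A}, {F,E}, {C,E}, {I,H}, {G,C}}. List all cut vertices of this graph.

G

Removing G increases the component count from 1 to 2, so G is a cut vertex.
By contrast removing C leaves 1 component; it is not a cut vertex. No other vertex is a cut vertex either.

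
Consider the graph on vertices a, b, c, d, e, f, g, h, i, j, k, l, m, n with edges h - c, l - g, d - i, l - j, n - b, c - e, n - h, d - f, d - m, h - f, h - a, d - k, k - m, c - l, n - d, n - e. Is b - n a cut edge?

Removing b - n leaves no path between b and n: the component count goes from 1 to 2. So it is a bridge.

Yes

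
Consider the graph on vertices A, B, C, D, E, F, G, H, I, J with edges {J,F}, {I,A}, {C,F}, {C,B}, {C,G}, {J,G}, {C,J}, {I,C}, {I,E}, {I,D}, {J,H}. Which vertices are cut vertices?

Removing C increases the component count from 1 to 3, so C is a cut vertex.
Removing I increases the component count from 1 to 4, so I is a cut vertex.
Removing J increases the component count from 1 to 2, so J is a cut vertex.
By contrast removing G leaves 1 component; it is not a cut vertex. No other vertex is a cut vertex either.

C, I, J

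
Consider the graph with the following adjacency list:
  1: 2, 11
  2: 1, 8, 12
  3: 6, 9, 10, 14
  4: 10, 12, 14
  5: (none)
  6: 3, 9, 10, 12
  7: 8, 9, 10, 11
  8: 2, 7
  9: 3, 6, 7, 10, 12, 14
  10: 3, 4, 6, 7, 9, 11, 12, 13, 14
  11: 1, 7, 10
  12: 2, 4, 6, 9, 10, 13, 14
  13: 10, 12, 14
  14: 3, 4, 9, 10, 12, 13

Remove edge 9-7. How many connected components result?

9 and 7 are still connected via 9-10-7, so the component count stays at 2.

2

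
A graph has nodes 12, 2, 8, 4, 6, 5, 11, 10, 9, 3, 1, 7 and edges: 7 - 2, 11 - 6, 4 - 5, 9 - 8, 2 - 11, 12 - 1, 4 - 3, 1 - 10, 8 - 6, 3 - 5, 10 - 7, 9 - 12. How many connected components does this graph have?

Starting from 3 we can reach 3, 4, 5. That is one component of size 3.
Starting from 1 we can reach 1, 2, 6, 7, 8, 9, 10, 11, 12. That is one component of size 9.
Total: 2 components.

2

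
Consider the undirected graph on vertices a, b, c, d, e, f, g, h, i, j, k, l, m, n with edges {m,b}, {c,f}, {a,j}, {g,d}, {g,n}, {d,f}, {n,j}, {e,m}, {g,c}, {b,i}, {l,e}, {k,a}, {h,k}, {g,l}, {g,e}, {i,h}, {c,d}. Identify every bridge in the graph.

The edges on the cycle g-c-f-d-g are not bridges since each lies on that cycle.
Every edge lies on some cycle, so there are no bridges.

none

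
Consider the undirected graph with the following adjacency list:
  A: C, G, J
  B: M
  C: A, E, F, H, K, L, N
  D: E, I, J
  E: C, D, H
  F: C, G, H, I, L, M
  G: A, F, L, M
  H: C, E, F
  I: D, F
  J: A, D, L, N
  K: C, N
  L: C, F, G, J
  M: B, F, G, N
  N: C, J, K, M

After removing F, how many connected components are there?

1

With F gone, the remaining components are: {A, B, C, D, E, G, H, I, J, K, L, M, N}.
That is 1 component.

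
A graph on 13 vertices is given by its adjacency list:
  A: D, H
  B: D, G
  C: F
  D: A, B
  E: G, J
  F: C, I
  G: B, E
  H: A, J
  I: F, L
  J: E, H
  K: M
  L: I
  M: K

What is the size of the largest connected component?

7

Starting from K we can reach K, M. That is one component of size 2.
Starting from C we can reach C, F, I, L. That is one component of size 4.
Starting from A we can reach A, B, D, E, G, H, J. That is one component of size 7.
The largest has 7 vertices.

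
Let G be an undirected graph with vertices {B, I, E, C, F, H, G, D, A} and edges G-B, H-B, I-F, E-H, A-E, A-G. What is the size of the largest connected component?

C is isolated — a component by itself.
D is isolated — a component by itself.
Starting from F we can reach F, I. That is one component of size 2.
Starting from A we can reach A, B, E, G, H. That is one component of size 5.
The largest has 5 vertices.

5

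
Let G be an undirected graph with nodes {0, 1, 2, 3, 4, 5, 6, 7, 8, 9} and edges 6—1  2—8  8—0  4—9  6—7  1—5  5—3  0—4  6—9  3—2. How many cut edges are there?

The edges on the cycle 6-1-5-3-2-8-0-4-9-6 are not bridges since each lies on that cycle.
But removing 6—7 disconnects 6 from 7 — this is a bridge.

1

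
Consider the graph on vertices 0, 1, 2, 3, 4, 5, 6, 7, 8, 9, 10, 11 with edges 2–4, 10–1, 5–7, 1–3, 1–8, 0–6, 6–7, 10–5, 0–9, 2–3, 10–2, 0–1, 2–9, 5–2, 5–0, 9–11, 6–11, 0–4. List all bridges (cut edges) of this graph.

The edges on the cycle 5-2-3-1-0-5 are not bridges since each lies on that cycle.
But removing 8–1 disconnects 8 from 1 — this is a bridge.

1-8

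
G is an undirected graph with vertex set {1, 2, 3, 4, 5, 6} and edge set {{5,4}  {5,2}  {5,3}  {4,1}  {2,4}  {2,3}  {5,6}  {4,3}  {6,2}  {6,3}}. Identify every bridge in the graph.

The edges on the cycle 5-6-2-5 are not bridges since each lies on that cycle.
But removing 1 - 4 disconnects 1 from 4 — this is a bridge.

1-4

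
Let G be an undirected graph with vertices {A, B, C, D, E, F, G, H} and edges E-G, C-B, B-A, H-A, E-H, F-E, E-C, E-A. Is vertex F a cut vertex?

Deleting F leaves 2 components (was 2), so F is not a cut vertex.

No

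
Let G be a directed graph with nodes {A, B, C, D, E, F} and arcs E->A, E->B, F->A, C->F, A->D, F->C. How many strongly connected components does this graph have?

5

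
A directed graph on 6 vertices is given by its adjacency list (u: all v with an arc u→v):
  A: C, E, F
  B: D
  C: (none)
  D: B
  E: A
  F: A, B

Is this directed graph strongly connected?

No

There is no directed path from B to F, so the graph is not strongly connected.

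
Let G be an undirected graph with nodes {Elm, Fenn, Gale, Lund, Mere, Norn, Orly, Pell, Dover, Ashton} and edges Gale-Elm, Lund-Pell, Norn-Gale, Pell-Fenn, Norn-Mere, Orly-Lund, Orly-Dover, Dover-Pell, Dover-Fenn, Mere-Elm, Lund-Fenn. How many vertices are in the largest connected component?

Ashton is isolated — a component by itself.
Starting from Elm we can reach Elm, Gale, Mere, Norn. That is one component of size 4.
Starting from Fenn we can reach Fenn, Lund, Orly, Pell, Dover. That is one component of size 5.
The largest has 5 vertices.

5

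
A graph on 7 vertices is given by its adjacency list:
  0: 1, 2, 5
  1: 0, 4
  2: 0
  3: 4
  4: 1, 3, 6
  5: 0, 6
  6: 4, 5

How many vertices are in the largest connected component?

7

Starting from 0 we can reach 0, 1, 2, 3, 4, 5, 6. That is one component of size 7.
The largest has 7 vertices.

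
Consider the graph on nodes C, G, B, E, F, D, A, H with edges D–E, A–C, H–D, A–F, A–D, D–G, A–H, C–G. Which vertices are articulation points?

Removing A increases the component count from 2 to 3, so A is a cut vertex.
Removing D increases the component count from 2 to 3, so D is a cut vertex.
By contrast removing C leaves 2 components; it is not a cut vertex. No other vertex is a cut vertex either.

A, D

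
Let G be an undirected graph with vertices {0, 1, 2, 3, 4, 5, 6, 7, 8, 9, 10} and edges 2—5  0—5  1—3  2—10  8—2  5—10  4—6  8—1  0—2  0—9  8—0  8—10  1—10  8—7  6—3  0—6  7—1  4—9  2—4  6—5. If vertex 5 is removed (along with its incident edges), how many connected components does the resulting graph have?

1

With 5 gone, the remaining components are: {0, 1, 2, 3, 4, 6, 7, 8, 9, 10}.
That is 1 component.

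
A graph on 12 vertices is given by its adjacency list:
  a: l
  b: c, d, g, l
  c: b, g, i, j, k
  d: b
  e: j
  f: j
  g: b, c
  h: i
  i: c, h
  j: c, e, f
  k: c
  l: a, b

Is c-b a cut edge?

After removing c-b, the path c-g-b still connects them, so the edge is not a bridge.

No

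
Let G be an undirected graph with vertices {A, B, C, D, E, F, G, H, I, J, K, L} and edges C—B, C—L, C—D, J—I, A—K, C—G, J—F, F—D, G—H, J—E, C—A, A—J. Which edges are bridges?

The edges on the cycle C-A-J-F-D-C are not bridges since each lies on that cycle.
But removing A—K disconnects A from K; removing C—L disconnects C from L; removing C—G disconnects C from G; removing J—I disconnects J from I — these are bridges.
In total 7 edges are bridges.

A-K, B-C, C-G, C-L, E-J, G-H, I-J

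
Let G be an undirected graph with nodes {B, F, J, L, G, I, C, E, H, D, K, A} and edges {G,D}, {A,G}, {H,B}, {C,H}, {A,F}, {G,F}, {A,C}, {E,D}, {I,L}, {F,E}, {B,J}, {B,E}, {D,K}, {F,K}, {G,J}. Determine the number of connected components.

Starting from I we can reach I, L. That is one component of size 2.
Starting from A we can reach A, B, C, D, E, F, G, H, J, K. That is one component of size 10.
Total: 2 components.

2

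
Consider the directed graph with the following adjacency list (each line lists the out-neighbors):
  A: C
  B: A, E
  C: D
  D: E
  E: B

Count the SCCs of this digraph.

1

{A, B, C, D, E} are all mutually reachable — one SCC of size 5.
That gives 1 strongly connected component.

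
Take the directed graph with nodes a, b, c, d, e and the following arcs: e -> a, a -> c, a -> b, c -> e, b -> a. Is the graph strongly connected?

No

There is no directed path from c to d, so the graph is not strongly connected.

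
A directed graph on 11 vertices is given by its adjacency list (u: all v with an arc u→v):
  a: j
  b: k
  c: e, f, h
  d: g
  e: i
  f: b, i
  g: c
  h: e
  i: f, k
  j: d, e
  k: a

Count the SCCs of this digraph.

{a, b, c, d, e, f, g, h, i, j, k} are all mutually reachable — one SCC of size 11.
That gives 1 strongly connected component.

1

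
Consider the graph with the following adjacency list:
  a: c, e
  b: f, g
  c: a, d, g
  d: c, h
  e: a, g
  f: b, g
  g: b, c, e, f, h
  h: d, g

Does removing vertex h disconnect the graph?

No

Deleting h leaves 1 component (was 1) (its neighbors d, g remain connected to each other), so h is not a cut vertex.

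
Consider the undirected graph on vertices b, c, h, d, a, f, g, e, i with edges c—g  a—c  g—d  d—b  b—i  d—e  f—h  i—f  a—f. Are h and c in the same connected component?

From h we can reach a, b, c, d, e, f, g, h, i, which includes c.

Yes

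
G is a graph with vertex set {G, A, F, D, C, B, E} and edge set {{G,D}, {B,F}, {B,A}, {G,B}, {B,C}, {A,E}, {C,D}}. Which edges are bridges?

A-B, A-E, B-F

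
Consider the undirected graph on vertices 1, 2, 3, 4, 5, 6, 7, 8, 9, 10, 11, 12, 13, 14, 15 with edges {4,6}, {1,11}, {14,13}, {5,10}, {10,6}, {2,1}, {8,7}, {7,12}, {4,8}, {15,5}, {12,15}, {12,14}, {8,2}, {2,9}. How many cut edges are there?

6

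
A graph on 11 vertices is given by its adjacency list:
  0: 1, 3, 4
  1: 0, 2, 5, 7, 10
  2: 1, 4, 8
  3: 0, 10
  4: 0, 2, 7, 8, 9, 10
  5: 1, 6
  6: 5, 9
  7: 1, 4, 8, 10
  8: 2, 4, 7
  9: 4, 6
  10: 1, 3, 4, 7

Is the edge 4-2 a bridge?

After removing 4-2, the path 4-8-2 still connects them, so the edge is not a bridge.

No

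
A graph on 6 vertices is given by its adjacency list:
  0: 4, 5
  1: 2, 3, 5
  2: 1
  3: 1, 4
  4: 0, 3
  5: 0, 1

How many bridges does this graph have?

1

The edges on the cycle 1-3-4-0-5-1 are not bridges since each lies on that cycle.
But removing 1-2 disconnects 1 from 2 — this is a bridge.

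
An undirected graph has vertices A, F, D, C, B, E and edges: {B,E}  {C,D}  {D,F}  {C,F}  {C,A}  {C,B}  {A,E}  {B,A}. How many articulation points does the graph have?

1

Removing C increases the component count from 1 to 2, so C is a cut vertex.
By contrast removing D leaves 1 component; it is not a cut vertex. No other vertex is a cut vertex either.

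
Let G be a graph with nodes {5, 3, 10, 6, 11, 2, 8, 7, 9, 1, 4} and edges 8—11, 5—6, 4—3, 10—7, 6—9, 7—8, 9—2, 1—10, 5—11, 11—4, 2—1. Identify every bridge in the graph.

11-4, 3-4

The edges on the cycle 5-6-9-2-1-10-7-8-11-5 are not bridges since each lies on that cycle.
But removing 11—4 disconnects 11 from 4; removing 4—3 disconnects 4 from 3 — these are bridges.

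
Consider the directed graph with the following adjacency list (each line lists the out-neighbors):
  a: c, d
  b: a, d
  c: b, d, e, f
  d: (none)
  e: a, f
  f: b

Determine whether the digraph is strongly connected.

There is no directed path from d to f, so the graph is not strongly connected.

No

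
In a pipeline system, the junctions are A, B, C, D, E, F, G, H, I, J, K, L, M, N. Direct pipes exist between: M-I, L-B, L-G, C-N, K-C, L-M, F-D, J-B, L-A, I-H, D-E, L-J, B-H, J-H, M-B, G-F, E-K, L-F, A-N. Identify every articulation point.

L

Removing L increases the component count from 1 to 2, so L is a cut vertex.
By contrast removing M leaves 1 component; it is not a cut vertex. No other vertex is a cut vertex either.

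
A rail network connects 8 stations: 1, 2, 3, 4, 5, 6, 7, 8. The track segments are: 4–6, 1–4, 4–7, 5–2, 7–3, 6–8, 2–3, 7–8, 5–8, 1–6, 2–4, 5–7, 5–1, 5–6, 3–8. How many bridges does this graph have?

The edges on the cycle 5-2-4-1-5 are not bridges since each lies on that cycle.
Every edge lies on some cycle, so there are no bridges.

0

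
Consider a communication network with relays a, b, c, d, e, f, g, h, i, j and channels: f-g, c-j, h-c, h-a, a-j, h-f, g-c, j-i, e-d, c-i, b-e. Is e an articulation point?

Deleting e raises the number of components from 2 to 3, so e is a cut vertex.

Yes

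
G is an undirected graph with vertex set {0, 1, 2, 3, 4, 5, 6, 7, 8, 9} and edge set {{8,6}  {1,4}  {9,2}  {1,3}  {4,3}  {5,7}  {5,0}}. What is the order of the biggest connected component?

3

Starting from 6 we can reach 6, 8. That is one component of size 2.
Starting from 2 we can reach 2, 9. That is one component of size 2.
Starting from 1 we can reach 1, 3, 4. That is one component of size 3.
Starting from 0 we can reach 0, 5, 7. That is one component of size 3.
The largest has 3 vertices.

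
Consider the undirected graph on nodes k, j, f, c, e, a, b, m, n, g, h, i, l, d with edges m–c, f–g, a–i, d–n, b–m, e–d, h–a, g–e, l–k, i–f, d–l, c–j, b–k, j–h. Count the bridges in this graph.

The edges on the cycle b-m-c-j-h-a-i-f-g-e-d-l-k-b are not bridges since each lies on that cycle.
But removing d–n disconnects d from n — this is a bridge.

1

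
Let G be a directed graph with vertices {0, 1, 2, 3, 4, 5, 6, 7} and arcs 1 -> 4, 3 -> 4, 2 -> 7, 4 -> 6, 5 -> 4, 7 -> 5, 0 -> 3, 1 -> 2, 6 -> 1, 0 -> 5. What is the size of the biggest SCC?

6

{1, 2, 4, 5, 6, 7} are all mutually reachable — one SCC of size 6.
{0} is an SCC by itself.
{3} is an SCC by itself.
The largest has 6 vertices.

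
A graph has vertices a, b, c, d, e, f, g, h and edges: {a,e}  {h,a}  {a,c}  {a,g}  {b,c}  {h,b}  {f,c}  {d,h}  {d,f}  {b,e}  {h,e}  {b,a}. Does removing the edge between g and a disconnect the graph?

Yes

Removing g-a leaves no path between g and a: the component count goes from 1 to 2. So it is a bridge.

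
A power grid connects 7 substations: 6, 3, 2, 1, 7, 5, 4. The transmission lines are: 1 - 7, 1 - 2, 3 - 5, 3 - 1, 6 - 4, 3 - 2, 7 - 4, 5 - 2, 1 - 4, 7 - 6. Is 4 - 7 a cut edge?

No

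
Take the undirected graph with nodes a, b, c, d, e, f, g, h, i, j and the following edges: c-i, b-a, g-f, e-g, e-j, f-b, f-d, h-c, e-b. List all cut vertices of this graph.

b, c, e, f

Removing b increases the component count from 2 to 3, so b is a cut vertex.
Removing c increases the component count from 2 to 3, so c is a cut vertex.
Removing e increases the component count from 2 to 3, so e is a cut vertex.
Likewise f is a cut vertex.
By contrast removing i leaves 2 components; it is not a cut vertex. No other vertex is a cut vertex either.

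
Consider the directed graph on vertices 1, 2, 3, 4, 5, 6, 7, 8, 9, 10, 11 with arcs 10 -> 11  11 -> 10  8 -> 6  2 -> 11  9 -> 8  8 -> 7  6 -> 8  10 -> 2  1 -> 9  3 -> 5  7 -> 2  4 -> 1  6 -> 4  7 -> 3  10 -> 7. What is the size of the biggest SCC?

{1, 4, 6, 8, 9} are all mutually reachable — one SCC of size 5.
{2, 7, 10, 11} are all mutually reachable — one SCC of size 4.
{5} is an SCC by itself.
{3} is an SCC by itself.
The largest has 5 vertices.

5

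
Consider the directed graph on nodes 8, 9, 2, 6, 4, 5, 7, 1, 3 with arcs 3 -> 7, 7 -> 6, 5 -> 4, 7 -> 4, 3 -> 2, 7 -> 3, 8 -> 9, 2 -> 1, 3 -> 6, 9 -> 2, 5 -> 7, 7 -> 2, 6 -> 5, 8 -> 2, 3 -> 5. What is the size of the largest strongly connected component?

4

{3, 5, 6, 7} are all mutually reachable — one SCC of size 4.
{8} is an SCC by itself.
{1} is an SCC by itself.
{4} is an SCC by itself.
{2} is an SCC by itself.
(and 1 more singleton SCC)
The largest has 4 vertices.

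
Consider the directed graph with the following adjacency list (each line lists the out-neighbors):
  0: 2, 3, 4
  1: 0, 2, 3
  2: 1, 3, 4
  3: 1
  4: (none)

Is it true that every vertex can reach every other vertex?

No

There is no directed path from 4 to 1, so the graph is not strongly connected.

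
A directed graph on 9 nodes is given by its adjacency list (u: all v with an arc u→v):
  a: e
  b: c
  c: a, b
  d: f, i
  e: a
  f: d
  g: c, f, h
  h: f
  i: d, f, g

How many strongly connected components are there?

{d, f, g, h, i} are all mutually reachable — one SCC of size 5.
{a, e} are all mutually reachable — one SCC of size 2.
{b, c} are all mutually reachable — one SCC of size 2.
That gives 3 strongly connected components.

3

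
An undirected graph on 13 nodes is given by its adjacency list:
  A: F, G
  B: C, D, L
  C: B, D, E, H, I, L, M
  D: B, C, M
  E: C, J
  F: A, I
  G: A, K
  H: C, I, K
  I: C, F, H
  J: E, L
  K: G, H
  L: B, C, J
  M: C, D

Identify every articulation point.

C

Removing C increases the component count from 1 to 2, so C is a cut vertex.
By contrast removing D leaves 1 component; it is not a cut vertex. No other vertex is a cut vertex either.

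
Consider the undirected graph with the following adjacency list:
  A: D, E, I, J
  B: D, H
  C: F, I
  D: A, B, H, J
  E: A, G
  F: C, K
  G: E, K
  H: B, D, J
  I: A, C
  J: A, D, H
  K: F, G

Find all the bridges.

none

The edges on the cycle A-E-G-K-F-C-I-A are not bridges since each lies on that cycle.
Every edge lies on some cycle, so there are no bridges.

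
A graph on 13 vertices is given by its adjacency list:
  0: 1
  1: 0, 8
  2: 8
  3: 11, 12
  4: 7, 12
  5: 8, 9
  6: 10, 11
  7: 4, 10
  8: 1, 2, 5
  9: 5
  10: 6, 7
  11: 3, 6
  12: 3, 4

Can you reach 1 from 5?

From 5 we can reach 0, 1, 2, 5, 8, 9, which includes 1.

Yes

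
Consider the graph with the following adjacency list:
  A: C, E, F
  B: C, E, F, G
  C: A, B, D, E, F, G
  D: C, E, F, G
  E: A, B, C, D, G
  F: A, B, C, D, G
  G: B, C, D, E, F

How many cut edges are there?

0

The edges on the cycle C-A-F-C are not bridges since each lies on that cycle.
Every edge lies on some cycle, so there are no bridges.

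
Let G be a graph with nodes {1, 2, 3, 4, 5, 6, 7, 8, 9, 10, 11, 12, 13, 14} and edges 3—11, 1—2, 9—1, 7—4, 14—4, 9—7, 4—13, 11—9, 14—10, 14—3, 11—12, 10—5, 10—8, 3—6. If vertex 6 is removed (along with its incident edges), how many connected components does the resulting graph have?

With 6 gone, the remaining components are: {1, 2, 3, 4, 5, 7, 8, 9, 10, 11, 12, 13, 14}.
That is 1 component.

1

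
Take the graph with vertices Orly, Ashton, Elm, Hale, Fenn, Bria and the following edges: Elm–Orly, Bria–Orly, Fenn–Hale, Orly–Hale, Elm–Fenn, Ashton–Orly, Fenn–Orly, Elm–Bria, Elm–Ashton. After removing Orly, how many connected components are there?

1

With Orly gone, the remaining components are: {Elm, Bria, Fenn, Hale, Ashton}.
That is 1 component.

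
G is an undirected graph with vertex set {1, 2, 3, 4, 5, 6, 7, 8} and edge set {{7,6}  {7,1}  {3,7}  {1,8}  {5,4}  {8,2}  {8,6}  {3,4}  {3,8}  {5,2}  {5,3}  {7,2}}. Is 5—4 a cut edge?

After removing 5—4, the path 5-3-4 still connects them, so the edge is not a bridge.

No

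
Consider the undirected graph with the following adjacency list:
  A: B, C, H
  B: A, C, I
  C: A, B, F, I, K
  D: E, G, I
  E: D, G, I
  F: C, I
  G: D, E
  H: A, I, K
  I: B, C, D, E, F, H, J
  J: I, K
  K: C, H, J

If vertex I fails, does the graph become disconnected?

Deleting I raises the number of components from 1 to 2, so I is a cut vertex.

Yes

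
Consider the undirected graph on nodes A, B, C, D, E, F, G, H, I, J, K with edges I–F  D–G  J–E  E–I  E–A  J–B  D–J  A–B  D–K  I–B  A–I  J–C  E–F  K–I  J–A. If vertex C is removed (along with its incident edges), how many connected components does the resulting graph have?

2

With C gone, the remaining components are: {H}; {A, B, D, E, F, G, I, J, K}.
That is 2 components.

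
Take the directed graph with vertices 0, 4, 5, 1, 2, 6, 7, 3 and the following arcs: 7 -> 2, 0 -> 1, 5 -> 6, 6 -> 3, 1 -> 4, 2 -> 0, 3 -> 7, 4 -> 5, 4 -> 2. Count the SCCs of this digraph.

1

{0, 1, 2, 3, 4, 5, 6, 7} are all mutually reachable — one SCC of size 8.
That gives 1 strongly connected component.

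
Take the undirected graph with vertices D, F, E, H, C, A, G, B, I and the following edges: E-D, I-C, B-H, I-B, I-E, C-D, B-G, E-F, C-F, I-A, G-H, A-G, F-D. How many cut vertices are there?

1

Removing I increases the component count from 1 to 2, so I is a cut vertex.
By contrast removing C leaves 1 component; it is not a cut vertex. No other vertex is a cut vertex either.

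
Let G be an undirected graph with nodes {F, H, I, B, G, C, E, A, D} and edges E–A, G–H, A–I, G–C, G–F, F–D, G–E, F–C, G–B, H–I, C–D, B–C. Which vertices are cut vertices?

G

Removing G increases the component count from 1 to 2, so G is a cut vertex.
By contrast removing E leaves 1 component; it is not a cut vertex. No other vertex is a cut vertex either.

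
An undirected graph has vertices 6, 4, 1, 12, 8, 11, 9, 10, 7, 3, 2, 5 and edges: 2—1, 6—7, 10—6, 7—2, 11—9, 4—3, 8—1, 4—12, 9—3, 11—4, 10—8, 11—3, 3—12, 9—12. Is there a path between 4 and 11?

From 4 we can reach 3, 4, 9, 11, 12, which includes 11.

Yes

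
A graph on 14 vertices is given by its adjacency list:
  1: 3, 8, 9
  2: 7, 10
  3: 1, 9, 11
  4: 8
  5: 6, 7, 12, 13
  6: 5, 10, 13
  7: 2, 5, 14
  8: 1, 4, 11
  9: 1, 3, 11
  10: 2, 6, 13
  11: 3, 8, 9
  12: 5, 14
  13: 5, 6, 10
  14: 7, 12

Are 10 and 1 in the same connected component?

The component containing 10 is {2, 5, 6, 7, 10, 12, 13, 14}, and 1 is not in it.

No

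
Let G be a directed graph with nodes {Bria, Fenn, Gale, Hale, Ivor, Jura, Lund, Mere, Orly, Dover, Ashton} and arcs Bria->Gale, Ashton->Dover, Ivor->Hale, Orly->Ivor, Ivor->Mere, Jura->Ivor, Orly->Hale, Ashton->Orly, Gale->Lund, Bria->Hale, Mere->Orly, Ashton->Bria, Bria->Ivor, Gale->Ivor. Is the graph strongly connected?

No

There is no directed path from Gale to Fenn, so the graph is not strongly connected.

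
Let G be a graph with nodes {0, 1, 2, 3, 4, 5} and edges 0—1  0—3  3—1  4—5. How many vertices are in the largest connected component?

2 is isolated — a component by itself.
Starting from 4 we can reach 4, 5. That is one component of size 2.
Starting from 0 we can reach 0, 1, 3. That is one component of size 3.
The largest has 3 vertices.

3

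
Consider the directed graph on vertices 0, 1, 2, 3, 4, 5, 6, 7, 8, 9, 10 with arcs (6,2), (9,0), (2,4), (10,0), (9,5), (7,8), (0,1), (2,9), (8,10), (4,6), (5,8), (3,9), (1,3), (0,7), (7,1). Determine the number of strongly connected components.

{0, 1, 3, 5, 7, 8, 9, 10} are all mutually reachable — one SCC of size 8.
{2, 4, 6} are all mutually reachable — one SCC of size 3.
That gives 2 strongly connected components.

2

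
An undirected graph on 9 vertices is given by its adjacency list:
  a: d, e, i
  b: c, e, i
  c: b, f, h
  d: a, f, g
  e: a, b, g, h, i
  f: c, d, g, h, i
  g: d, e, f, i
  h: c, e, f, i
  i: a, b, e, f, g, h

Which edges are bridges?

none

The edges on the cycle b-i-a-e-b are not bridges since each lies on that cycle.
Every edge lies on some cycle, so there are no bridges.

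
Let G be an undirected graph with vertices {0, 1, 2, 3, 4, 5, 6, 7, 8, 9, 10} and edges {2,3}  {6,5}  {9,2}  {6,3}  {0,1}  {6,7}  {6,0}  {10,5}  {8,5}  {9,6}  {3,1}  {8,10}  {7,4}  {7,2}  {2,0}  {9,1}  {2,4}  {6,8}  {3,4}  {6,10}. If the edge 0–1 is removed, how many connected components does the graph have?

0 and 1 are still connected via 0-6-9-1, so the component count stays at 1.

1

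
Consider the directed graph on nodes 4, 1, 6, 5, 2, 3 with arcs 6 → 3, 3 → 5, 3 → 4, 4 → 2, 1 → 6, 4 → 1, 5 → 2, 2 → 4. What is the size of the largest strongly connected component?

{1, 2, 3, 4, 5, 6} are all mutually reachable — one SCC of size 6.
The largest has 6 vertices.

6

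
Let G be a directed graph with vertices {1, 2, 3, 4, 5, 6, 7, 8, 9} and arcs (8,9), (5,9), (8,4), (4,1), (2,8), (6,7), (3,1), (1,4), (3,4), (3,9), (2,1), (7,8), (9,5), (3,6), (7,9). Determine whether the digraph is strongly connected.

There is no directed path from 8 to 3, so the graph is not strongly connected.

No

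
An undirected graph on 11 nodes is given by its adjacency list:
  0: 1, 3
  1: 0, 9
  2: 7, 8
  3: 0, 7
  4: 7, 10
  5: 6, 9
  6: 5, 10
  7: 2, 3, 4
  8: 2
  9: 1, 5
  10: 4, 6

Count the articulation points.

Removing 2 increases the component count from 1 to 2, so 2 is a cut vertex.
Removing 7 increases the component count from 1 to 2, so 7 is a cut vertex.
By contrast removing 10 leaves 1 component; it is not a cut vertex. No other vertex is a cut vertex either.

2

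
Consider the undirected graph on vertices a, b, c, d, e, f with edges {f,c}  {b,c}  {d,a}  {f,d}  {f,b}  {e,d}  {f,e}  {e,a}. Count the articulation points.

1

Removing f increases the component count from 1 to 2, so f is a cut vertex.
By contrast removing d leaves 1 component; it is not a cut vertex. No other vertex is a cut vertex either.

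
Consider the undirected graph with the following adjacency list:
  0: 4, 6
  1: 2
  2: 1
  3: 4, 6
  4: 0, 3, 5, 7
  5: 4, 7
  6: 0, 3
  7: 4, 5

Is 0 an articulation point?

No

Deleting 0 leaves 2 components (was 2), so 0 is not a cut vertex.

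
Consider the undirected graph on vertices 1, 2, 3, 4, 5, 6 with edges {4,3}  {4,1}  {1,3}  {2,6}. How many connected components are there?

3

5 is isolated — a component by itself.
Starting from 2 we can reach 2, 6. That is one component of size 2.
Starting from 1 we can reach 1, 3, 4. That is one component of size 3.
Total: 3 components.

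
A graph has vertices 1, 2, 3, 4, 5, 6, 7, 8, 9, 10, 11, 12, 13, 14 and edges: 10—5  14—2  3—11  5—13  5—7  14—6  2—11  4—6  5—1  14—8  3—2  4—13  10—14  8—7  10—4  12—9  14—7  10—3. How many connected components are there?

2

Starting from 9 we can reach 9, 12. That is one component of size 2.
Starting from 1 we can reach 1, 2, 3, 4, 5, 6, 7, 8, 10, 11, 13, 14. That is one component of size 12.
Total: 2 components.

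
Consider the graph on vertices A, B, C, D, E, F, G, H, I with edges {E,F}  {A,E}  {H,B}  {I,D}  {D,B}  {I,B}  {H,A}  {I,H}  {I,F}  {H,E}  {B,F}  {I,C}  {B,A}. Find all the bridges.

The edges on the cycle H-B-A-H are not bridges since each lies on that cycle.
But removing I - C disconnects I from C — this is a bridge.

C-I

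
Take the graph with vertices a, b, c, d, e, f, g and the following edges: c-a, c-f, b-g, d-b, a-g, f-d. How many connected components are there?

2

e is isolated — a component by itself.
Starting from a we can reach a, b, c, d, f, g. That is one component of size 6.
Total: 2 components.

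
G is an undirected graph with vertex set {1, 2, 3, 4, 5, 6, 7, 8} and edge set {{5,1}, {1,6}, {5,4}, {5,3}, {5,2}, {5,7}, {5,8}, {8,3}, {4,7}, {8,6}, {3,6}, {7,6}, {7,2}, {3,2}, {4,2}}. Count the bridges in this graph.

The edges on the cycle 5-8-3-6-1-5 are not bridges since each lies on that cycle.
Every edge lies on some cycle, so there are no bridges.

0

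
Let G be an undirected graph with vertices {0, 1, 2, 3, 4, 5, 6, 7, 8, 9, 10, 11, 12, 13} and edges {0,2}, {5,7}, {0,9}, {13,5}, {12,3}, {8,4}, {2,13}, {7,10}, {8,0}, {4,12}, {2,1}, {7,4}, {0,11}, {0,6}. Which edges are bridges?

0-11, 0-6, 0-9, 1-2, 10-7, 12-3, 12-4

The edges on the cycle 8-0-2-13-5-7-4-8 are not bridges since each lies on that cycle.
But removing 10-7 disconnects 10 from 7; removing 12-4 disconnects 12 from 4; removing 0-9 disconnects 0 from 9; removing 2-1 disconnects 2 from 1 — these are bridges.
In total 7 edges are bridges.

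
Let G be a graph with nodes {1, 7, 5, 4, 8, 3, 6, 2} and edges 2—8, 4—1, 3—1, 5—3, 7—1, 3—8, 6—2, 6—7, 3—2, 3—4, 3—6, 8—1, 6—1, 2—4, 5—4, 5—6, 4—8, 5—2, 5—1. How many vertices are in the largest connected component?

Starting from 1 we can reach 1, 2, 3, 4, 5, 6, 7, 8. That is one component of size 8.
The largest has 8 vertices.

8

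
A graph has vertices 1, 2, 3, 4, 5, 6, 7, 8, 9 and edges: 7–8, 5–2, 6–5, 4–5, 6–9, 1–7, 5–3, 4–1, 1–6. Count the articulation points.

4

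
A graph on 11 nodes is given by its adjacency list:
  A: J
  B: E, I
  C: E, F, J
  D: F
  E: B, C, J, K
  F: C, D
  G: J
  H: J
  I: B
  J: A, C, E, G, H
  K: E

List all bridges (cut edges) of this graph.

The edges on the cycle J-E-C-J are not bridges since each lies on that cycle.
But removing E-B disconnects E from B; removing G-J disconnects G from J; removing K-E disconnects K from E; removing D-F disconnects D from F — these are bridges.
In total 8 edges are bridges.

A-J, B-E, B-I, C-F, D-F, E-K, G-J, H-J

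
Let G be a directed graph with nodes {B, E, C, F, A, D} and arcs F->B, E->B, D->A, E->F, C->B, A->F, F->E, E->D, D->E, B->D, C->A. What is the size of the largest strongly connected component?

{A, B, D, E, F} are all mutually reachable — one SCC of size 5.
{C} is an SCC by itself.
The largest has 5 vertices.

5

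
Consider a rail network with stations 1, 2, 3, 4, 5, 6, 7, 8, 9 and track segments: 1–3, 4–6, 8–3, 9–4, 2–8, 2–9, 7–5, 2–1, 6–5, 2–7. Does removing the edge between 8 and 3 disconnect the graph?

After removing 8–3, the path 8-2-1-3 still connects them, so the edge is not a bridge.

No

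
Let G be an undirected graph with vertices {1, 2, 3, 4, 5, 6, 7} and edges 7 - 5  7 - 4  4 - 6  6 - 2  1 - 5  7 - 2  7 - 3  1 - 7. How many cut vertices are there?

1

Removing 7 increases the component count from 1 to 3, so 7 is a cut vertex.
By contrast removing 2 leaves 1 component; it is not a cut vertex. No other vertex is a cut vertex either.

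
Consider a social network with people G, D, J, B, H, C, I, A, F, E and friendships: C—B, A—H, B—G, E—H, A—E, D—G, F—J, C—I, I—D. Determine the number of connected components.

3

Starting from F we can reach F, J. That is one component of size 2.
Starting from A we can reach A, E, H. That is one component of size 3.
Starting from B we can reach B, C, D, G, I. That is one component of size 5.
Total: 3 components.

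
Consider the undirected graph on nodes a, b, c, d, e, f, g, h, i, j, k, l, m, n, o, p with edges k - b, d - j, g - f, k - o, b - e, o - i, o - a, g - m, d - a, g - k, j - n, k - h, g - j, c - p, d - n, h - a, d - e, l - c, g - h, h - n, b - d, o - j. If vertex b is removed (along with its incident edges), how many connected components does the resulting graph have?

2

With b gone, the remaining components are: {c, l, p}; {a, d, e, f, g, h, i, j, k, m, n, o}.
That is 2 components.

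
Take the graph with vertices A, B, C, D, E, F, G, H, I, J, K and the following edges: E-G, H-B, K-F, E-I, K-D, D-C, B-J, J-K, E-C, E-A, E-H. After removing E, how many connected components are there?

4

With E gone, the remaining components are: {A}; {G}; {I}; {B, C, D, F, H, J, K}.
That is 4 components.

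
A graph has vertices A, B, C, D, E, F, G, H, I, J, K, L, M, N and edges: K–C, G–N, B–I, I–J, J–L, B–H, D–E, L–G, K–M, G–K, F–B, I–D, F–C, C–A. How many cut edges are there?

6

The edges on the cycle F-B-I-J-L-G-K-C-F are not bridges since each lies on that cycle.
But removing B–H disconnects B from H; removing M–K disconnects M from K; removing A–C disconnects A from C; removing I–D disconnects I from D — these are bridges.
In total 6 edges are bridges.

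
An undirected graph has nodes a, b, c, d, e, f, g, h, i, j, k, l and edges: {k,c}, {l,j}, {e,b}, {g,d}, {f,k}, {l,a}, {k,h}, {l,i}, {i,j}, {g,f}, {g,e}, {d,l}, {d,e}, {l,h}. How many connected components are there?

1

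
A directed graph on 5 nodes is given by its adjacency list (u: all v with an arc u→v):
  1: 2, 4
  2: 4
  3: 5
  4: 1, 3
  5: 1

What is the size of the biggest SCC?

{1, 2, 3, 4, 5} are all mutually reachable — one SCC of size 5.
The largest has 5 vertices.

5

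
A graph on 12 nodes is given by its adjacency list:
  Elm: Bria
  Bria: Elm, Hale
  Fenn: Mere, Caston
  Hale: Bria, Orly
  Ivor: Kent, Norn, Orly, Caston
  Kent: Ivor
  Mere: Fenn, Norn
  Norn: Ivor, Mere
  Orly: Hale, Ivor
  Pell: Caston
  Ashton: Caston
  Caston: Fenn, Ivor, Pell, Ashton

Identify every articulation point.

Removing Bria increases the component count from 1 to 2, so Bria is a cut vertex.
Removing Hale increases the component count from 1 to 2, so Hale is a cut vertex.
Removing Ivor increases the component count from 1 to 3, so Ivor is a cut vertex.
Likewise Orly, Caston are cut vertices.
By contrast removing Ashton leaves 1 component; it is not a cut vertex. No other vertex is a cut vertex either.

Bria, Hale, Ivor, Orly, Caston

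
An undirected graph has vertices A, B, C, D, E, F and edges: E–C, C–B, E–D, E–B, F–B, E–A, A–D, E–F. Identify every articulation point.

E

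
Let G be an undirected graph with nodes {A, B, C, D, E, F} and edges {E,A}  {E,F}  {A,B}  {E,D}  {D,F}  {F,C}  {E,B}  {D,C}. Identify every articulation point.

Removing E increases the component count from 1 to 2, so E is a cut vertex.
By contrast removing B leaves 1 component; it is not a cut vertex. No other vertex is a cut vertex either.

E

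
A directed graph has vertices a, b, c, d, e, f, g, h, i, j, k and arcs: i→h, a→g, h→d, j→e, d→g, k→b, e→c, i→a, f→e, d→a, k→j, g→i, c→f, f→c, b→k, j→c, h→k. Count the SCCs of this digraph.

4

{a, d, g, h, i} are all mutually reachable — one SCC of size 5.
{c, e, f} are all mutually reachable — one SCC of size 3.
{b, k} are all mutually reachable — one SCC of size 2.
{j} is an SCC by itself.
That gives 4 strongly connected components.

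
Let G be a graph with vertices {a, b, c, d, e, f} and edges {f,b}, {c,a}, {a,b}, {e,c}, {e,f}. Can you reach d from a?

No

The component containing a is {a, b, c, e, f}, and d is not in it.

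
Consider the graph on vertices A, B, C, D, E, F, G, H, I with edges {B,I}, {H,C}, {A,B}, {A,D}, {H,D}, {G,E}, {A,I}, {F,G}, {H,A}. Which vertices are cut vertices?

Removing A increases the component count from 2 to 3, so A is a cut vertex.
Removing G increases the component count from 2 to 3, so G is a cut vertex.
Removing H increases the component count from 2 to 3, so H is a cut vertex.
By contrast removing F leaves 2 components; it is not a cut vertex. No other vertex is a cut vertex either.

A, G, H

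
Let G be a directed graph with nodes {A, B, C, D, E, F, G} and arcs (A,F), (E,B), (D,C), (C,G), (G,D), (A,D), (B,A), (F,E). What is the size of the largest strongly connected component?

{A, B, E, F} are all mutually reachable — one SCC of size 4.
{C, D, G} are all mutually reachable — one SCC of size 3.
The largest has 4 vertices.

4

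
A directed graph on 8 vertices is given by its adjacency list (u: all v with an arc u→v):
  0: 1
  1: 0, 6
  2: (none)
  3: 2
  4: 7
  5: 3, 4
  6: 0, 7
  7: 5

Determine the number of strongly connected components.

{0, 1, 6} are all mutually reachable — one SCC of size 3.
{4, 5, 7} are all mutually reachable — one SCC of size 3.
{3} is an SCC by itself.
{2} is an SCC by itself.
That gives 4 strongly connected components.

4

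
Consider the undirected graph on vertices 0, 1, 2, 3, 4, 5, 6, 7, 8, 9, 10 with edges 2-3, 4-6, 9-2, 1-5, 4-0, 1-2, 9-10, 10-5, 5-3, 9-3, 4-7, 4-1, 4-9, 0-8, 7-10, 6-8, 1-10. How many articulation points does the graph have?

Removing 4 increases the component count from 1 to 2, so 4 is a cut vertex.
By contrast removing 5 leaves 1 component; it is not a cut vertex. No other vertex is a cut vertex either.

1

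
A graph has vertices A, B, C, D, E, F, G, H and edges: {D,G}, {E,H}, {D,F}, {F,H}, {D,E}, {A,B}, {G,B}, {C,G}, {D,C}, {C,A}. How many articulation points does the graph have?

Removing D increases the component count from 1 to 2, so D is a cut vertex.
By contrast removing H leaves 1 component; it is not a cut vertex. No other vertex is a cut vertex either.

1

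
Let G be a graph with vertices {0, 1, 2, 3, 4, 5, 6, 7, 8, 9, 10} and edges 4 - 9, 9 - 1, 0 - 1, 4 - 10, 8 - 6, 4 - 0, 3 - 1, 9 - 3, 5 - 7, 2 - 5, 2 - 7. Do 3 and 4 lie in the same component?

From 3 we can reach 0, 1, 3, 4, 9, 10, which includes 4.

Yes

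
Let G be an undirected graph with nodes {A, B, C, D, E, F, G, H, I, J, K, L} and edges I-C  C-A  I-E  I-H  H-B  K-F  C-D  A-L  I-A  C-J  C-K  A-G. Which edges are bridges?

A-G, A-L, B-H, C-D, C-J, C-K, E-I, F-K, H-I

The edges on the cycle I-C-A-I are not bridges since each lies on that cycle.
But removing A-L disconnects A from L; removing I-E disconnects I from E; removing C-K disconnects C from K; removing B-H disconnects B from H — these are bridges.
In total 9 edges are bridges.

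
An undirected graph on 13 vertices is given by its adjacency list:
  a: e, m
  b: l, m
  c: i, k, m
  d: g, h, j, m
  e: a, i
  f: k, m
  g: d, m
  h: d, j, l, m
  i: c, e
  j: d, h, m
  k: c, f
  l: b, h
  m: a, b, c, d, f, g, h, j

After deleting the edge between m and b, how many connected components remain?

1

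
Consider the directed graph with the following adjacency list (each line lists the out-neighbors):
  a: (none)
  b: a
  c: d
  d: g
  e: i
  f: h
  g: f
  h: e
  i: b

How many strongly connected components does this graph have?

9

{h} is an SCC by itself.
{a} is an SCC by itself.
{b} is an SCC by itself.
{g} is an SCC by itself.
{c} is an SCC by itself.
(and 4 more singleton SCCs)
That gives 9 strongly connected components.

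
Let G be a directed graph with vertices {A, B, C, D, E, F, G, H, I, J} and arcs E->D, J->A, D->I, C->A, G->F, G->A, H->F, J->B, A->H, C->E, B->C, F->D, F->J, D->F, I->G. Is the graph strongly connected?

Yes

From I we can reach every vertex (A, B, C, D, E, F, G, H, I, J), and every vertex can reach I (A, B, C, D, E, F, G, H, I, J). So the whole graph is one strongly connected component.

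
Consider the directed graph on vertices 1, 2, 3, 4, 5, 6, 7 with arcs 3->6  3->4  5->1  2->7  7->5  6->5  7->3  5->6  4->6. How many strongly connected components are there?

{5, 6} are all mutually reachable — one SCC of size 2.
{3} is an SCC by itself.
{1} is an SCC by itself.
{4} is an SCC by itself.
{7} is an SCC by itself.
(and 1 more singleton SCC)
That gives 6 strongly connected components.

6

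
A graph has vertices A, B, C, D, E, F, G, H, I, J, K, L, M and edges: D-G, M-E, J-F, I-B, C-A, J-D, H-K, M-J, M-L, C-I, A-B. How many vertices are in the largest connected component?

7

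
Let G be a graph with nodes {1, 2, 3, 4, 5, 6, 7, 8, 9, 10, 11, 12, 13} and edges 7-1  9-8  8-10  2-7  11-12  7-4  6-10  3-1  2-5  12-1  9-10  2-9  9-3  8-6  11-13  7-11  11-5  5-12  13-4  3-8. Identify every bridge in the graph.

The edges on the cycle 7-11-13-4-7 are not bridges since each lies on that cycle.
Every edge lies on some cycle, so there are no bridges.

none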